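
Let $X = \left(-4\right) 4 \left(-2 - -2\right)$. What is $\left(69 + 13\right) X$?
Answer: $0$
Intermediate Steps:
$X = 0$ ($X = - 16 \left(-2 + 2\right) = \left(-16\right) 0 = 0$)
$\left(69 + 13\right) X = \left(69 + 13\right) 0 = 82 \cdot 0 = 0$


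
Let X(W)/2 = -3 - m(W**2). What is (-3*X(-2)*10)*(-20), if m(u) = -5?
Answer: 2400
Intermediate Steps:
X(W) = 4 (X(W) = 2*(-3 - 1*(-5)) = 2*(-3 + 5) = 2*2 = 4)
(-3*X(-2)*10)*(-20) = (-3*4*10)*(-20) = -12*10*(-20) = -120*(-20) = 2400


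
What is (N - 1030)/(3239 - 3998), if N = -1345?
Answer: 2375/759 ≈ 3.1291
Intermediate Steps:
(N - 1030)/(3239 - 3998) = (-1345 - 1030)/(3239 - 3998) = -2375/(-759) = -2375*(-1/759) = 2375/759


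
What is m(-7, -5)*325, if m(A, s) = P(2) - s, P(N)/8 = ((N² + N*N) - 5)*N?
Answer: 17225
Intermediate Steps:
P(N) = 8*N*(-5 + 2*N²) (P(N) = 8*(((N² + N*N) - 5)*N) = 8*(((N² + N²) - 5)*N) = 8*((2*N² - 5)*N) = 8*((-5 + 2*N²)*N) = 8*(N*(-5 + 2*N²)) = 8*N*(-5 + 2*N²))
m(A, s) = 48 - s (m(A, s) = (-40*2 + 16*2³) - s = (-80 + 16*8) - s = (-80 + 128) - s = 48 - s)
m(-7, -5)*325 = (48 - 1*(-5))*325 = (48 + 5)*325 = 53*325 = 17225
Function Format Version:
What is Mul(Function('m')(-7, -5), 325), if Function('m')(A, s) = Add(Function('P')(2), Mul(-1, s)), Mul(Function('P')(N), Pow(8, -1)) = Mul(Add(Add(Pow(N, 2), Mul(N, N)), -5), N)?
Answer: 17225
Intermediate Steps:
Function('P')(N) = Mul(8, N, Add(-5, Mul(2, Pow(N, 2)))) (Function('P')(N) = Mul(8, Mul(Add(Add(Pow(N, 2), Mul(N, N)), -5), N)) = Mul(8, Mul(Add(Add(Pow(N, 2), Pow(N, 2)), -5), N)) = Mul(8, Mul(Add(Mul(2, Pow(N, 2)), -5), N)) = Mul(8, Mul(Add(-5, Mul(2, Pow(N, 2))), N)) = Mul(8, Mul(N, Add(-5, Mul(2, Pow(N, 2))))) = Mul(8, N, Add(-5, Mul(2, Pow(N, 2)))))
Function('m')(A, s) = Add(48, Mul(-1, s)) (Function('m')(A, s) = Add(Add(Mul(-40, 2), Mul(16, Pow(2, 3))), Mul(-1, s)) = Add(Add(-80, Mul(16, 8)), Mul(-1, s)) = Add(Add(-80, 128), Mul(-1, s)) = Add(48, Mul(-1, s)))
Mul(Function('m')(-7, -5), 325) = Mul(Add(48, Mul(-1, -5)), 325) = Mul(Add(48, 5), 325) = Mul(53, 325) = 17225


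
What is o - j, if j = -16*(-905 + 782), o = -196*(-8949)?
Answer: 1752036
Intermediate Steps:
o = 1754004
j = 1968 (j = -16*(-123) = 1968)
o - j = 1754004 - 1*1968 = 1754004 - 1968 = 1752036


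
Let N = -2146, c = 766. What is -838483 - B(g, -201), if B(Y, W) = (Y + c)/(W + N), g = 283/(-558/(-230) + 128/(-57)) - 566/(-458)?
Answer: -533122562688671/635818729 ≈ -8.3848e+5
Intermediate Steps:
g = 425144674/270907 (g = 283/(-558*(-1/230) + 128*(-1/57)) - 566*(-1/458) = 283/(279/115 - 128/57) + 283/229 = 283/(1183/6555) + 283/229 = 283*(6555/1183) + 283/229 = 1855065/1183 + 283/229 = 425144674/270907 ≈ 1569.3)
B(Y, W) = (766 + Y)/(-2146 + W) (B(Y, W) = (Y + 766)/(W - 2146) = (766 + Y)/(-2146 + W))
-838483 - B(g, -201) = -838483 - (766 + 425144674/270907)/(-2146 - 201) = -838483 - 632659436/((-2347)*270907) = -838483 - (-1)*632659436/(2347*270907) = -838483 - 1*(-632659436/635818729) = -838483 + 632659436/635818729 = -533122562688671/635818729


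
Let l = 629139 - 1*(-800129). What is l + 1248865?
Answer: 2678133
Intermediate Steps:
l = 1429268 (l = 629139 + 800129 = 1429268)
l + 1248865 = 1429268 + 1248865 = 2678133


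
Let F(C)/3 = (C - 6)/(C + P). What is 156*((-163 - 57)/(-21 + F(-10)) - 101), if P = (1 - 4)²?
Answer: -153244/9 ≈ -17027.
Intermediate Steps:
P = 9 (P = (-3)² = 9)
F(C) = 3*(-6 + C)/(9 + C) (F(C) = 3*((C - 6)/(C + 9)) = 3*((-6 + C)/(9 + C)) = 3*(-6 + C)/(9 + C))
156*((-163 - 57)/(-21 + F(-10)) - 101) = 156*((-163 - 57)/(-21 + 3*(-6 - 10)/(9 - 10)) - 101) = 156*(-220/(-21 + 3*(-16)/(-1)) - 101) = 156*(-220/(-21 + 3*(-1)*(-16)) - 101) = 156*(-220/(-21 + 48) - 101) = 156*(-220/27 - 101) = 156*(-2947/27) = -153244/9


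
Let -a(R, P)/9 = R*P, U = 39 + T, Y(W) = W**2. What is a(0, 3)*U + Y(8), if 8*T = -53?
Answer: 64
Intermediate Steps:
T = -53/8 (T = (1/8)*(-53) = -53/8 ≈ -6.6250)
U = 259/8 (U = 39 - 53/8 = 259/8 ≈ 32.375)
a(R, P) = -9*P*R (a(R, P) = -9*R*P = -9*P*R)
a(0, 3)*U + Y(8) = -9*3*0*(259/8) + 8**2 = 0*(259/8) + 64 = 0 + 64 = 64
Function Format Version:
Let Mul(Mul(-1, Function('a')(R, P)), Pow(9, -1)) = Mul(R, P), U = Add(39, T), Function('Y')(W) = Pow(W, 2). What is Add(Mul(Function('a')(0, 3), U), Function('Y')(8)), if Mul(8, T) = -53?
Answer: 64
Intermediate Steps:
T = Rational(-53, 8) (T = Mul(Rational(1, 8), -53) = Rational(-53, 8) ≈ -6.6250)
U = Rational(259, 8) (U = Add(39, Rational(-53, 8)) = Rational(259, 8) ≈ 32.375)
Function('a')(R, P) = Mul(-9, P, R) (Function('a')(R, P) = Mul(-9, Mul(R, P)) = Mul(-9, Mul(P, R)) = Mul(-9, P, R))
Add(Mul(Function('a')(0, 3), U), Function('Y')(8)) = Add(Mul(Mul(-9, 3, 0), Rational(259, 8)), Pow(8, 2)) = Add(Mul(0, Rational(259, 8)), 64) = Add(0, 64) = 64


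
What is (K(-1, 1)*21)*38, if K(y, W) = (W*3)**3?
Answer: 21546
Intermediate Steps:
K(y, W) = 27*W**3 (K(y, W) = (3*W)**3 = 27*W**3)
(K(-1, 1)*21)*38 = ((27*1**3)*21)*38 = ((27*1)*21)*38 = (27*21)*38 = 567*38 = 21546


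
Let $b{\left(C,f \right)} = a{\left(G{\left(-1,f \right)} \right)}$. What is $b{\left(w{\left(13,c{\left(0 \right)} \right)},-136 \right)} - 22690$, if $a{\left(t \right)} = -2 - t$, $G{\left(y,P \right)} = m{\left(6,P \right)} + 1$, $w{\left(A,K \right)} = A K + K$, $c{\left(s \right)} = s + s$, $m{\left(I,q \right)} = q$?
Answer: $-22557$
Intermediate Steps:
$c{\left(s \right)} = 2 s$
$w{\left(A,K \right)} = K + A K$
$G{\left(y,P \right)} = 1 + P$ ($G{\left(y,P \right)} = P + 1 = 1 + P$)
$b{\left(C,f \right)} = -3 - f$ ($b{\left(C,f \right)} = -2 - \left(1 + f\right) = -3 - f$)
$b{\left(w{\left(13,c{\left(0 \right)} \right)},-136 \right)} - 22690 = \left(-3 - -136\right) - 22690 = \left(-3 + 136\right) - 22690 = 133 - 22690 = -22557$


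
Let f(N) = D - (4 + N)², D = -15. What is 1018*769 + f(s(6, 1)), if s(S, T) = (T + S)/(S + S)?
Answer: 112724063/144 ≈ 7.8281e+5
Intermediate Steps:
s(S, T) = (S + T)/(2*S) (s(S, T) = (S + T)/((2*S)) = (S + T)*(1/(2*S)) = (S + T)/(2*S))
f(N) = -15 - (4 + N)²
1018*769 + f(s(6, 1)) = 1018*769 + (-15 - (4 + (½)*(6 + 1)/6)²) = 782842 + (-15 - (4 + (½)*(⅙)*7)²) = 782842 + (-15 - (4 + 7/12)²) = 782842 + (-15 - (55/12)²) = 782842 + (-15 - 1*3025/144) = 782842 + (-15 - 3025/144) = 782842 - 5185/144 = 112724063/144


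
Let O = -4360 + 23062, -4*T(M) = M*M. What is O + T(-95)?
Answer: 65783/4 ≈ 16446.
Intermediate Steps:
T(M) = -M²/4 (T(M) = -M*M/4 = -M²/4)
O = 18702
O + T(-95) = 18702 - ¼*(-95)² = 18702 - ¼*9025 = 18702 - 9025/4 = 65783/4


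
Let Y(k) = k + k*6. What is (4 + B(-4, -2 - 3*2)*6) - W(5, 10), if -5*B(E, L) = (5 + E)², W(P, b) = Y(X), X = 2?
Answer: -56/5 ≈ -11.200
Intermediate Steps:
Y(k) = 7*k (Y(k) = k + 6*k = 7*k)
W(P, b) = 14 (W(P, b) = 7*2 = 14)
B(E, L) = -(5 + E)²/5
(4 + B(-4, -2 - 3*2)*6) - W(5, 10) = (4 - (5 - 4)²/5*6) - 1*14 = (4 - ⅕*1²*6) - 14 = (4 - ⅕*1*6) - 14 = (4 - ⅕*6) - 14 = (4 - 6/5) - 14 = 14/5 - 14 = -56/5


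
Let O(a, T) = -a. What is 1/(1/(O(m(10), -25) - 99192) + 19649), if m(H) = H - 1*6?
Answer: 99196/1949102203 ≈ 5.0893e-5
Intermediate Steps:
m(H) = -6 + H (m(H) = H - 6 = -6 + H)
1/(1/(O(m(10), -25) - 99192) + 19649) = 1/(1/(-(-6 + 10) - 99192) + 19649) = 1/(1/(-1*4 - 99192) + 19649) = 1/(1/(-4 - 99192) + 19649) = 1/(1/(-99196) + 19649) = 1/(-1/99196 + 19649) = 1/(1949102203/99196) = 99196/1949102203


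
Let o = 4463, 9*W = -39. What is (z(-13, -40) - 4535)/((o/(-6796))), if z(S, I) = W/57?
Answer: 5270284408/763173 ≈ 6905.8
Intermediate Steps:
W = -13/3 (W = (⅑)*(-39) = -13/3 ≈ -4.3333)
z(S, I) = -13/171 (z(S, I) = -13/3/57 = -13/3*1/57 = -13/171)
(z(-13, -40) - 4535)/((o/(-6796))) = (-13/171 - 4535)/((4463/(-6796))) = -775498/(171*(4463*(-1/6796))) = -775498/(171*(-4463/6796)) = -775498/171*(-6796/4463) = 5270284408/763173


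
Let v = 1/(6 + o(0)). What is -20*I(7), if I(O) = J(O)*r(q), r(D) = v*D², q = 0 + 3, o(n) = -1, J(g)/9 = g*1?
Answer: -2268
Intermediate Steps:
J(g) = 9*g (J(g) = 9*(g*1) = 9*g)
v = ⅕ (v = 1/(6 - 1) = 1/5 = ⅕ ≈ 0.20000)
q = 3
r(D) = D²/5
I(O) = 81*O/5 (I(O) = (9*O)*((⅕)*3²) = (9*O)*((⅕)*9) = (9*O)*(9/5) = 81*O/5)
-20*I(7) = -324*7 = -20*567/5 = -2268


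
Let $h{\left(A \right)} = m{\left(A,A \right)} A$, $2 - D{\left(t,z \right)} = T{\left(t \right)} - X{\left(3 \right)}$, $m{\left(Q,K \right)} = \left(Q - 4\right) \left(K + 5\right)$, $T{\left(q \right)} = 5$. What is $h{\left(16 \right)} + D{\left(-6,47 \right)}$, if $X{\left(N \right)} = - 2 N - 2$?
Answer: $4021$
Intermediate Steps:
$X{\left(N \right)} = -2 - 2 N$
$m{\left(Q,K \right)} = \left(-4 + Q\right) \left(5 + K\right)$
$D{\left(t,z \right)} = -11$ ($D{\left(t,z \right)} = 2 - \left(5 - \left(-2 - 6\right)\right) = 2 - \left(5 - -8\right) = 2 - \left(5 + 8\right) = 2 - 13 = -11$)
$h{\left(A \right)} = A \left(-20 + A + A^{2}\right)$ ($h{\left(A \right)} = \left(-20 - 4 A + 5 A + A A\right) A = \left(-20 - 4 A + 5 A + A^{2}\right) A = \left(-20 + A + A^{2}\right) A = A \left(-20 + A + A^{2}\right)$)
$h{\left(16 \right)} + D{\left(-6,47 \right)} = 16 \left(-20 + 16 + 16^{2}\right) - 11 = 16 \left(-20 + 16 + 256\right) - 11 = 16 \cdot 252 - 11 = 4032 - 11 = 4021$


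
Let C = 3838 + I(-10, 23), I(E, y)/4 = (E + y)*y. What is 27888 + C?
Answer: 32922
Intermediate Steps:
I(E, y) = 4*y*(E + y) (I(E, y) = 4*((E + y)*y) = 4*(y*(E + y)) = 4*y*(E + y))
C = 5034 (C = 3838 + 4*23*(-10 + 23) = 3838 + 4*23*13 = 3838 + 1196 = 5034)
27888 + C = 27888 + 5034 = 32922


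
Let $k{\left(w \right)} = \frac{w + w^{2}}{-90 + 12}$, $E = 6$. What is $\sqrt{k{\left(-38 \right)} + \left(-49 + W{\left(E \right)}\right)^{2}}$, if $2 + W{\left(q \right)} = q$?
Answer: $\frac{8 \sqrt{47697}}{39} \approx 44.799$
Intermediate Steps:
$W{\left(q \right)} = -2 + q$
$k{\left(w \right)} = - \frac{w}{78} - \frac{w^{2}}{78}$ ($k{\left(w \right)} = \frac{w + w^{2}}{-78} = \left(w + w^{2}\right) \left(- \frac{1}{78}\right) = - \frac{w}{78} - \frac{w^{2}}{78}$)
$\sqrt{k{\left(-38 \right)} + \left(-49 + W{\left(E \right)}\right)^{2}} = \sqrt{\left(- \frac{1}{78}\right) \left(-38\right) \left(1 - 38\right) + \left(-49 + \left(-2 + 6\right)\right)^{2}} = \sqrt{\left(- \frac{1}{78}\right) \left(-38\right) \left(-37\right) + \left(-49 + 4\right)^{2}} = \sqrt{- \frac{703}{39} + \left(-45\right)^{2}} = \sqrt{- \frac{703}{39} + 2025} = \sqrt{\frac{78272}{39}} = \frac{8 \sqrt{47697}}{39}$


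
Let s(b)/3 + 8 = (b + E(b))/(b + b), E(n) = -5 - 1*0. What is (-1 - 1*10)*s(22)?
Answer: 1005/4 ≈ 251.25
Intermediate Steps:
E(n) = -5 (E(n) = -5 + 0 = -5)
s(b) = -24 + 3*(-5 + b)/(2*b) (s(b) = -24 + 3*((b - 5)/(b + b)) = -24 + 3*((-5 + b)/((2*b))) = -24 + 3*((-5 + b)*(1/(2*b))) = -24 + 3*((-5 + b)/(2*b)) = -24 + 3*(-5 + b)/(2*b))
(-1 - 1*10)*s(22) = (-1 - 1*10)*((15/2)*(-1 - 3*22)/22) = (-1 - 10)*((15/2)*(1/22)*(-1 - 66)) = -165*(-67)/(2*22) = -11*(-1005/44) = 1005/4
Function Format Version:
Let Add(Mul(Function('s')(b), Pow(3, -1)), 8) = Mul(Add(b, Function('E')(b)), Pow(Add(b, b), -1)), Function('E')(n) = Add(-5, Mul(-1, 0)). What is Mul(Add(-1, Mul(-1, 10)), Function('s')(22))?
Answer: Rational(1005, 4) ≈ 251.25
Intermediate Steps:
Function('E')(n) = -5 (Function('E')(n) = Add(-5, 0) = -5)
Function('s')(b) = Add(-24, Mul(Rational(3, 2), Pow(b, -1), Add(-5, b))) (Function('s')(b) = Add(-24, Mul(3, Mul(Add(b, -5), Pow(Add(b, b), -1)))) = Add(-24, Mul(3, Mul(Add(-5, b), Pow(Mul(2, b), -1)))) = Add(-24, Mul(3, Mul(Add(-5, b), Mul(Rational(1, 2), Pow(b, -1))))) = Add(-24, Mul(3, Mul(Rational(1, 2), Pow(b, -1), Add(-5, b)))) = Add(-24, Mul(Rational(3, 2), Pow(b, -1), Add(-5, b))))
Mul(Add(-1, Mul(-1, 10)), Function('s')(22)) = Mul(Add(-1, Mul(-1, 10)), Mul(Rational(15, 2), Pow(22, -1), Add(-1, Mul(-3, 22)))) = Mul(Add(-1, -10), Mul(Rational(15, 2), Rational(1, 22), Add(-1, -66))) = Mul(-11, Mul(Rational(15, 2), Rational(1, 22), -67)) = Mul(-11, Rational(-1005, 44)) = Rational(1005, 4)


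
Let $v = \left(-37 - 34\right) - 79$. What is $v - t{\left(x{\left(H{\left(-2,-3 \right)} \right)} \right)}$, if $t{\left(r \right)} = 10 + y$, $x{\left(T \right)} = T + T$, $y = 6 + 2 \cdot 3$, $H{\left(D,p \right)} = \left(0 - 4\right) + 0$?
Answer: $-172$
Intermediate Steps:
$H{\left(D,p \right)} = -4$ ($H{\left(D,p \right)} = -4 + 0 = -4$)
$y = 12$ ($y = 6 + 6 = 12$)
$x{\left(T \right)} = 2 T$
$v = -150$ ($v = -71 - 79 = -150$)
$t{\left(r \right)} = 22$ ($t{\left(r \right)} = 10 + 12 = 22$)
$v - t{\left(x{\left(H{\left(-2,-3 \right)} \right)} \right)} = -150 - 22 = -172$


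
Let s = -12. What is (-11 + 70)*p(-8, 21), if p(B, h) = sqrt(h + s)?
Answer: 177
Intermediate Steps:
p(B, h) = sqrt(-12 + h) (p(B, h) = sqrt(h - 12) = sqrt(-12 + h))
(-11 + 70)*p(-8, 21) = (-11 + 70)*sqrt(-12 + 21) = 59*sqrt(9) = 59*3 = 177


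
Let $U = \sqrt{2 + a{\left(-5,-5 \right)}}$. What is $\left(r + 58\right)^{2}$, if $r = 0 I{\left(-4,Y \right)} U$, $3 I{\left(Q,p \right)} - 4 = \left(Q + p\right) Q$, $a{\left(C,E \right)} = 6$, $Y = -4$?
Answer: $3364$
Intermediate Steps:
$U = 2 \sqrt{2}$ ($U = \sqrt{2 + 6} = \sqrt{8} = 2 \sqrt{2} \approx 2.8284$)
$I{\left(Q,p \right)} = \frac{4}{3} + \frac{Q \left(Q + p\right)}{3}$ ($I{\left(Q,p \right)} = \frac{4}{3} + \frac{\left(Q + p\right) Q}{3} = \frac{4}{3} + \frac{Q \left(Q + p\right)}{3}$)
$r = 0$ ($r = 0 \left(\frac{4}{3} + \frac{\left(-4\right)^{2}}{3} + \frac{1}{3} \left(-4\right) \left(-4\right)\right) 2 \sqrt{2} = 0 \left(\frac{4}{3} + \frac{1}{3} \cdot 16 + \frac{16}{3}\right) 2 \sqrt{2} = 0 \left(\frac{4}{3} + \frac{16}{3} + \frac{16}{3}\right) 2 \sqrt{2} = 0 \cdot 12 \cdot 2 \sqrt{2} = 0 \cdot 2 \sqrt{2} = 0$)
$\left(r + 58\right)^{2} = \left(0 + 58\right)^{2} = 58^{2} = 3364$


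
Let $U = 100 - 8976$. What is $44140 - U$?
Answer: $53016$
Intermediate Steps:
$U = -8876$ ($U = 100 - 8976 = -8876$)
$44140 - U = 44140 - -8876 = 44140 + 8876 = 53016$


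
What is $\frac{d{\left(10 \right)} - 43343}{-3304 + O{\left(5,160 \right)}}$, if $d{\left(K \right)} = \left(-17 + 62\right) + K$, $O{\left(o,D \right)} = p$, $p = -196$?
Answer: $\frac{1546}{125} \approx 12.368$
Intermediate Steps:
$O{\left(o,D \right)} = -196$
$d{\left(K \right)} = 45 + K$
$\frac{d{\left(10 \right)} - 43343}{-3304 + O{\left(5,160 \right)}} = \frac{\left(45 + 10\right) - 43343}{-3304 - 196} = \frac{55 - 43343}{-3500} = \left(-43288\right) \left(- \frac{1}{3500}\right) = \frac{1546}{125}$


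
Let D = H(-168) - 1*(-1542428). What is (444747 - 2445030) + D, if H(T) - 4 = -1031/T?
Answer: -76917937/168 ≈ -4.5785e+5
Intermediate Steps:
H(T) = 4 - 1031/T
D = 259129607/168 (D = (4 - 1031/(-168)) - 1*(-1542428) = (4 - 1031*(-1/168)) + 1542428 = (4 + 1031/168) + 1542428 = 1703/168 + 1542428 = 259129607/168 ≈ 1.5424e+6)
(444747 - 2445030) + D = (444747 - 2445030) + 259129607/168 = -2000283 + 259129607/168 = -76917937/168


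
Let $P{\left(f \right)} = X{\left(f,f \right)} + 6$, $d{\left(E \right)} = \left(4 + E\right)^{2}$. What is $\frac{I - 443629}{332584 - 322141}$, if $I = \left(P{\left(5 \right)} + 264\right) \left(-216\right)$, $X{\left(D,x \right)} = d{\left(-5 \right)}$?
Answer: $- \frac{502165}{10443} \approx -48.086$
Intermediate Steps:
$X{\left(D,x \right)} = 1$ ($X{\left(D,x \right)} = \left(4 - 5\right)^{2} = \left(-1\right)^{2} = 1$)
$P{\left(f \right)} = 7$ ($P{\left(f \right)} = 1 + 6 = 7$)
$I = -58536$ ($I = \left(7 + 264\right) \left(-216\right) = 271 \left(-216\right) = -58536$)
$\frac{I - 443629}{332584 - 322141} = \frac{-58536 - 443629}{332584 - 322141} = - \frac{502165}{332584 - 322141} = - \frac{502165}{10443}$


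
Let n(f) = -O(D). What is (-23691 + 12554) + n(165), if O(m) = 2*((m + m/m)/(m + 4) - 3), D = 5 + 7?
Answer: -89061/8 ≈ -11133.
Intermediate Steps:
D = 12
O(m) = -6 + 2*(1 + m)/(4 + m) (O(m) = 2*((m + 1)/(4 + m) - 3) = 2*((1 + m)/(4 + m) - 3) = 2*(-3 + (1 + m)/(4 + m)) = -6 + 2*(1 + m)/(4 + m))
n(f) = 35/8 (n(f) = -2*(-11 - 2*12)/(4 + 12) = -2*(-11 - 24)/16 = -2*(-35)/16 = -1*(-35/8) = 35/8)
(-23691 + 12554) + n(165) = (-23691 + 12554) + 35/8 = -11137 + 35/8 = -89061/8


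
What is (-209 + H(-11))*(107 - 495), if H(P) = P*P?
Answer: 34144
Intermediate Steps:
H(P) = P²
(-209 + H(-11))*(107 - 495) = (-209 + (-11)²)*(107 - 495) = (-209 + 121)*(-388) = -88*(-388) = 34144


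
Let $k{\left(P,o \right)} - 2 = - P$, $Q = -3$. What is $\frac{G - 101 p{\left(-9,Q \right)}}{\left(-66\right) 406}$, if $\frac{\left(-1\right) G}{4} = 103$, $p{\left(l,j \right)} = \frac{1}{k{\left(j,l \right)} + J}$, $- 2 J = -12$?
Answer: $\frac{4633}{294756} \approx 0.015718$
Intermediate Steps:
$J = 6$ ($J = \left(- \frac{1}{2}\right) \left(-12\right) = 6$)
$k{\left(P,o \right)} = 2 - P$
$p{\left(l,j \right)} = \frac{1}{8 - j}$ ($p{\left(l,j \right)} = \frac{1}{\left(2 - j\right) + 6} = \frac{1}{8 - j}$)
$G = -412$ ($G = \left(-4\right) 103 = -412$)
$\frac{G - 101 p{\left(-9,Q \right)}}{\left(-66\right) 406} = \frac{-412 - 101 \left(- \frac{1}{-8 - 3}\right)}{\left(-66\right) 406} = \frac{-412 - 101 \left(- \frac{1}{-11}\right)}{-26796} = \left(-412 - 101 \left(\left(-1\right) \left(- \frac{1}{11}\right)\right)\right) \left(- \frac{1}{26796}\right) = \left(-412 - \frac{101}{11}\right) \left(- \frac{1}{26796}\right) = \left(- \frac{4633}{11}\right) \left(- \frac{1}{26796}\right) = \frac{4633}{294756}$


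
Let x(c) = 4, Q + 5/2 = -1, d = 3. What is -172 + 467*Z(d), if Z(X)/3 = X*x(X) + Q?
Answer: 23473/2 ≈ 11737.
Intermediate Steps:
Q = -7/2 (Q = -5/2 - 1 = -7/2 ≈ -3.5000)
Z(X) = -21/2 + 12*X (Z(X) = 3*(X*4 - 7/2) = 3*(4*X - 7/2) = 3*(-7/2 + 4*X) = -21/2 + 12*X)
-172 + 467*Z(d) = -172 + 467*(-21/2 + 12*3) = -172 + 467*(-21/2 + 36) = -172 + 467*(51/2) = -172 + 23817/2 = 23473/2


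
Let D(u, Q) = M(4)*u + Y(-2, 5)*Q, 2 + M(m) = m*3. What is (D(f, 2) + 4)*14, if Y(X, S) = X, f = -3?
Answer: -420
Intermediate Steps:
M(m) = -2 + 3*m (M(m) = -2 + m*3 = -2 + 3*m)
D(u, Q) = -2*Q + 10*u (D(u, Q) = (-2 + 3*4)*u - 2*Q = (-2 + 12)*u - 2*Q = 10*u - 2*Q = -2*Q + 10*u)
(D(f, 2) + 4)*14 = ((-2*2 + 10*(-3)) + 4)*14 = ((-4 - 30) + 4)*14 = (-34 + 4)*14 = -30*14 = -420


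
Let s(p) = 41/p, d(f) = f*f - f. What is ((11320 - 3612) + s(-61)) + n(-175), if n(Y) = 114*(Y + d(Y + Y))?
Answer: 853552097/61 ≈ 1.3993e+7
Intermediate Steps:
d(f) = f² - f
n(Y) = 114*Y + 228*Y*(-1 + 2*Y) (n(Y) = 114*(Y + (Y + Y)*(-1 + (Y + Y))) = 114*(Y + (2*Y)*(-1 + 2*Y)) = 114*(Y + 2*Y*(-1 + 2*Y)) = 114*Y + 228*Y*(-1 + 2*Y))
((11320 - 3612) + s(-61)) + n(-175) = ((11320 - 3612) + 41/(-61)) + 114*(-175)*(-1 + 4*(-175)) = (7708 + 41*(-1/61)) + 114*(-175)*(-1 - 700) = (7708 - 41/61) + 114*(-175)*(-701) = 470147/61 + 13984950 = 853552097/61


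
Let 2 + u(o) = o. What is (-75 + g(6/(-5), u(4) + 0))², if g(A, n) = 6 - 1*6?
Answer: 5625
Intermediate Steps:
u(o) = -2 + o
g(A, n) = 0 (g(A, n) = 6 - 6 = 0)
(-75 + g(6/(-5), u(4) + 0))² = (-75 + 0)² = (-75)² = 5625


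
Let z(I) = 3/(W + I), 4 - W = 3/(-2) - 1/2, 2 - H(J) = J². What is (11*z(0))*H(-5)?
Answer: -253/2 ≈ -126.50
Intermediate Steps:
H(J) = 2 - J²
W = 6 (W = 4 - (3/(-2) - 1/2) = 4 - (3*(-½) - 1*½) = 4 - (-3/2 - ½) = 4 - 1*(-2) = 4 + 2 = 6)
z(I) = 3/(6 + I)
(11*z(0))*H(-5) = (11*(3/(6 + 0)))*(2 - 1*(-5)²) = (11*(3/6))*(2 - 1*25) = (11*(3*(⅙)))*(2 - 25) = (11*(½))*(-23) = (11/2)*(-23) = -253/2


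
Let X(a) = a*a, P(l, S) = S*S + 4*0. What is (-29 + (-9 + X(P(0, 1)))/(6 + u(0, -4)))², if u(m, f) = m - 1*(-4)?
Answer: 22201/25 ≈ 888.04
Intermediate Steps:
P(l, S) = S² (P(l, S) = S² + 0 = S²)
u(m, f) = 4 + m (u(m, f) = m + 4 = 4 + m)
X(a) = a²
(-29 + (-9 + X(P(0, 1)))/(6 + u(0, -4)))² = (-29 + (-9 + (1²)²)/(6 + (4 + 0)))² = (-29 + (-9 + 1²)/(6 + 4))² = (-29 + (-9 + 1)/10)² = (-29 - 8*⅒)² = (-29 - ⅘)² = (-149/5)² = 22201/25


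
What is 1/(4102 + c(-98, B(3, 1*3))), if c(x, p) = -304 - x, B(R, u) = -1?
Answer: 1/3896 ≈ 0.00025667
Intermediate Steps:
1/(4102 + c(-98, B(3, 1*3))) = 1/(4102 + (-304 - 1*(-98))) = 1/(4102 + (-304 + 98)) = 1/(4102 - 206) = 1/3896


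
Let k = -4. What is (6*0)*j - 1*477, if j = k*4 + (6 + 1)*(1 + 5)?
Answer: -477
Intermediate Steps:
j = 26 (j = -4*4 + (6 + 1)*(1 + 5) = -16 + 7*6 = -16 + 42 = 26)
(6*0)*j - 1*477 = (6*0)*26 - 1*477 = 0*26 - 477 = 0 - 477 = -477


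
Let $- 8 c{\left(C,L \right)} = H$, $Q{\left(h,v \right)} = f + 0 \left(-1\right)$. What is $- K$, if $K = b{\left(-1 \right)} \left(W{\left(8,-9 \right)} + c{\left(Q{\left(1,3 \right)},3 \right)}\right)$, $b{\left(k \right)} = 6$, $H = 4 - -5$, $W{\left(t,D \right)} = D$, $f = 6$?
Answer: $\frac{243}{4} \approx 60.75$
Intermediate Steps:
$Q{\left(h,v \right)} = 6$ ($Q{\left(h,v \right)} = 6 + 0 \left(-1\right) = 6 + 0 = 6$)
$H = 9$ ($H = 4 + 5 = 9$)
$c{\left(C,L \right)} = - \frac{9}{8}$ ($c{\left(C,L \right)} = \left(- \frac{1}{8}\right) 9 = - \frac{9}{8}$)
$K = - \frac{243}{4}$ ($K = 6 \left(-9 - \frac{9}{8}\right) = 6 \left(- \frac{81}{8}\right) = - \frac{243}{4} \approx -60.75$)
$- K = \left(-1\right) \left(- \frac{243}{4}\right) = \frac{243}{4}$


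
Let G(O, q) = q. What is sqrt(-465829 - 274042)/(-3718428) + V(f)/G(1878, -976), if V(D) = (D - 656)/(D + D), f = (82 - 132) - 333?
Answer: -1039/747616 - I*sqrt(739871)/3718428 ≈ -0.0013898 - 0.00023132*I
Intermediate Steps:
f = -383 (f = -50 - 333 = -383)
V(D) = (-656 + D)/(2*D) (V(D) = (-656 + D)/((2*D)) = (-656 + D)*(1/(2*D)) = (-656 + D)/(2*D))
sqrt(-465829 - 274042)/(-3718428) + V(f)/G(1878, -976) = sqrt(-465829 - 274042)/(-3718428) + ((1/2)*(-656 - 383)/(-383))/(-976) = sqrt(-739871)*(-1/3718428) + ((1/2)*(-1/383)*(-1039))*(-1/976) = (I*sqrt(739871))*(-1/3718428) + (1039/766)*(-1/976) = -I*sqrt(739871)/3718428 - 1039/747616 = -1039/747616 - I*sqrt(739871)/3718428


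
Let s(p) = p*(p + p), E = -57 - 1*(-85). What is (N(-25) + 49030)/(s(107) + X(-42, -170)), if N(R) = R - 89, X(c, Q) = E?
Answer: 24458/11463 ≈ 2.1336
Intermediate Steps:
E = 28 (E = -57 + 85 = 28)
X(c, Q) = 28
N(R) = -89 + R
s(p) = 2*p² (s(p) = p*(2*p) = 2*p²)
(N(-25) + 49030)/(s(107) + X(-42, -170)) = ((-89 - 25) + 49030)/(2*107² + 28) = (-114 + 49030)/(2*11449 + 28) = 48916/(22898 + 28) = 48916/22926 = 48916*(1/22926) = 24458/11463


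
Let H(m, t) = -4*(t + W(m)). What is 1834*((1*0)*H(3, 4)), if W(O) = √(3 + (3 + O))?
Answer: 0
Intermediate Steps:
W(O) = √(6 + O)
H(m, t) = -4*t - 4*√(6 + m) (H(m, t) = -4*(t + √(6 + m)) = -4*t - 4*√(6 + m))
1834*((1*0)*H(3, 4)) = 1834*((1*0)*(-4*4 - 4*√(6 + 3))) = 1834*(0*(-16 - 4*√9)) = 1834*(0*(-16 - 4*3)) = 1834*(0*(-16 - 12)) = 1834*(0*(-28)) = 1834*0 = 0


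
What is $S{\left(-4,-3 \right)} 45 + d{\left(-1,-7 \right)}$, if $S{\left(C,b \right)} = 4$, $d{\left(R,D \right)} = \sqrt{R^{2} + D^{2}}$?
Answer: $180 + 5 \sqrt{2} \approx 187.07$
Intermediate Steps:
$d{\left(R,D \right)} = \sqrt{D^{2} + R^{2}}$
$S{\left(-4,-3 \right)} 45 + d{\left(-1,-7 \right)} = 4 \cdot 45 + \sqrt{\left(-7\right)^{2} + \left(-1\right)^{2}} = 180 + \sqrt{49 + 1} = 180 + \sqrt{50} = 180 + 5 \sqrt{2}$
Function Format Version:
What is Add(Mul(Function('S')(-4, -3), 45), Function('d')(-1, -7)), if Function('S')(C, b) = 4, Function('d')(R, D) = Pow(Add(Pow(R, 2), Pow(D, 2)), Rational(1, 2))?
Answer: Add(180, Mul(5, Pow(2, Rational(1, 2)))) ≈ 187.07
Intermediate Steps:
Function('d')(R, D) = Pow(Add(Pow(D, 2), Pow(R, 2)), Rational(1, 2))
Add(Mul(Function('S')(-4, -3), 45), Function('d')(-1, -7)) = Add(Mul(4, 45), Pow(Add(Pow(-7, 2), Pow(-1, 2)), Rational(1, 2))) = Add(180, Pow(Add(49, 1), Rational(1, 2))) = Add(180, Pow(50, Rational(1, 2))) = Add(180, Mul(5, Pow(2, Rational(1, 2))))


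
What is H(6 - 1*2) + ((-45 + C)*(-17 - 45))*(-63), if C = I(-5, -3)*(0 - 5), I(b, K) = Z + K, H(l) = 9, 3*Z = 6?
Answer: -156231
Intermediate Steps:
Z = 2 (Z = (⅓)*6 = 2)
I(b, K) = 2 + K
C = 5 (C = (2 - 3)*(0 - 5) = -1*(-5) = 5)
H(6 - 1*2) + ((-45 + C)*(-17 - 45))*(-63) = 9 + ((-45 + 5)*(-17 - 45))*(-63) = 9 - 40*(-62)*(-63) = 9 + 2480*(-63) = 9 - 156240 = -156231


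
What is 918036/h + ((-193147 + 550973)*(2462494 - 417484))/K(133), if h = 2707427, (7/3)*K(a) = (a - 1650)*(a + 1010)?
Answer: -4622753340085016864/4694491605537 ≈ -9.8472e+5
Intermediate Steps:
K(a) = 3*(-1650 + a)*(1010 + a)/7 (K(a) = 3*((a - 1650)*(a + 1010))/7 = 3*((-1650 + a)*(1010 + a))/7 = 3*(-1650 + a)*(1010 + a)/7)
918036/h + ((-193147 + 550973)*(2462494 - 417484))/K(133) = 918036/2707427 + ((-193147 + 550973)*(2462494 - 417484))/(-4999500/7 - 1920/7*133 + (3/7)*133²) = 918036*(1/2707427) + (357826*2045010)/(-4999500/7 - 36480 + (3/7)*17689) = 918036/2707427 + 731757748260/(-4999500/7 - 36480 + 7581) = 918036/2707427 + 731757748260/(-5201793/7) = 918036/2707427 + 731757748260*(-7/5201793) = 918036/2707427 - 1707434745940/1733931 = -4622753340085016864/4694491605537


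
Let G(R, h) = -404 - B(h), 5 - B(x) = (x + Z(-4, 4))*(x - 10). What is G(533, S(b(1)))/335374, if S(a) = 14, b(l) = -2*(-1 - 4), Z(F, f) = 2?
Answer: -345/335374 ≈ -0.0010287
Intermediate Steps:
b(l) = 10 (b(l) = -2*(-5) = 10)
B(x) = 5 - (-10 + x)*(2 + x) (B(x) = 5 - (x + 2)*(x - 10) = 5 - (2 + x)*(-10 + x) = 5 - (-10 + x)*(2 + x))
G(R, h) = -429 + h² - 8*h (G(R, h) = -404 - (25 - h² + 8*h) = -404 + (-25 + h² - 8*h) = -429 + h² - 8*h)
G(533, S(b(1)))/335374 = (-429 + 14² - 8*14)/335374 = (-429 + 196 - 112)*(1/335374) = -345*1/335374 = -345/335374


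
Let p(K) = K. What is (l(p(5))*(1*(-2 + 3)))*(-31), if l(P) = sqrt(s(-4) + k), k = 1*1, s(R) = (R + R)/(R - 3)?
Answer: -31*sqrt(105)/7 ≈ -45.379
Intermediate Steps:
s(R) = 2*R/(-3 + R) (s(R) = (2*R)/(-3 + R) = 2*R/(-3 + R))
k = 1
l(P) = sqrt(105)/7 (l(P) = sqrt(2*(-4)/(-3 - 4) + 1) = sqrt(2*(-4)/(-7) + 1) = sqrt(2*(-4)*(-1/7) + 1) = sqrt(8/7 + 1) = sqrt(15/7) = sqrt(105)/7)
(l(p(5))*(1*(-2 + 3)))*(-31) = ((sqrt(105)/7)*(1*(-2 + 3)))*(-31) = ((sqrt(105)/7)*(1*1))*(-31) = ((sqrt(105)/7)*1)*(-31) = (sqrt(105)/7)*(-31) = -31*sqrt(105)/7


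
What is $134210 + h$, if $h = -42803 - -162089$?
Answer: $253496$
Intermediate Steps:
$h = 119286$ ($h = -42803 + 162089 = 119286$)
$134210 + h = 134210 + 119286 = 253496$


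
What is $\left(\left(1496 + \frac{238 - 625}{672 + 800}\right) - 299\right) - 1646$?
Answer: $- \frac{661315}{1472} \approx -449.26$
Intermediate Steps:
$\left(\left(1496 + \frac{238 - 625}{672 + 800}\right) - 299\right) - 1646 = \left(\left(1496 - \frac{387}{1472}\right) - 299\right) - 1646 = \left(\frac{2201725}{1472} - 299\right) - 1646 = \frac{1761597}{1472} - 1646 = - \frac{661315}{1472}$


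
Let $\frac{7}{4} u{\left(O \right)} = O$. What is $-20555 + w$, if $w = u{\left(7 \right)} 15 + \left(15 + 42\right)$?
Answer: $-20438$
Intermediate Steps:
$u{\left(O \right)} = \frac{4 O}{7}$
$w = 117$ ($w = \frac{4}{7} \cdot 7 \cdot 15 + \left(15 + 42\right) = 4 \cdot 15 + 57 = 60 + 57 = 117$)
$-20555 + w = -20555 + 117 = -20438$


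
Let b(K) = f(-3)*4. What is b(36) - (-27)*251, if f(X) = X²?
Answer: 6813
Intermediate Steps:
b(K) = 36 (b(K) = (-3)²*4 = 9*4 = 36)
b(36) - (-27)*251 = 36 - (-27)*251 = 36 - 1*(-6777) = 36 + 6777 = 6813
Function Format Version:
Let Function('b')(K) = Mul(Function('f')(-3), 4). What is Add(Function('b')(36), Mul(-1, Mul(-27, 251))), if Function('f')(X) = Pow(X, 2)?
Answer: 6813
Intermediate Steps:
Function('b')(K) = 36 (Function('b')(K) = Mul(Pow(-3, 2), 4) = Mul(9, 4) = 36)
Add(Function('b')(36), Mul(-1, Mul(-27, 251))) = Add(36, Mul(-1, Mul(-27, 251))) = Add(36, Mul(-1, -6777)) = Add(36, 6777) = 6813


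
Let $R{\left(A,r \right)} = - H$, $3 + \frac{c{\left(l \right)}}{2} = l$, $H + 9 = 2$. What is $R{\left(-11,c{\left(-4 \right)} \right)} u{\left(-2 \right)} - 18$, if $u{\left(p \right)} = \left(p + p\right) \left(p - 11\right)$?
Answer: $346$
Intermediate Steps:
$H = -7$ ($H = -9 + 2 = -7$)
$c{\left(l \right)} = -6 + 2 l$
$R{\left(A,r \right)} = 7$ ($R{\left(A,r \right)} = \left(-1\right) \left(-7\right) = 7$)
$u{\left(p \right)} = 2 p \left(-11 + p\right)$
$R{\left(-11,c{\left(-4 \right)} \right)} u{\left(-2 \right)} - 18 = 7 \cdot 2 \left(-2\right) \left(-11 - 2\right) - 18 = 7 \cdot 2 \left(-2\right) \left(-13\right) - 18 = 7 \cdot 52 - 18 = 364 - 18 = 346$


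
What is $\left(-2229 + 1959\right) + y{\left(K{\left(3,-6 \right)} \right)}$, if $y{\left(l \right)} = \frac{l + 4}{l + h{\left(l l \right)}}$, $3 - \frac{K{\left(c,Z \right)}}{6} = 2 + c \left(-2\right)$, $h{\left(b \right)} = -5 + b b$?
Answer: $- \frac{840167864}{3111733} \approx -270.0$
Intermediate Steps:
$h{\left(b \right)} = -5 + b^{2}$
$K{\left(c,Z \right)} = 6 + 12 c$ ($K{\left(c,Z \right)} = 18 - 6 \left(2 + c \left(-2\right)\right) = 18 - 6 \left(2 - 2 c\right) = 18 + \left(-12 + 12 c\right) = 6 + 12 c$)
$y{\left(l \right)} = \frac{4 + l}{-5 + l + l^{4}}$ ($y{\left(l \right)} = \frac{l + 4}{l + \left(-5 + \left(l l\right)^{2}\right)} = \frac{4 + l}{l + \left(-5 + \left(l^{2}\right)^{2}\right)} = \frac{4 + l}{l + \left(-5 + l^{4}\right)} = \frac{4 + l}{-5 + l + l^{4}}$)
$\left(-2229 + 1959\right) + y{\left(K{\left(3,-6 \right)} \right)} = \left(-2229 + 1959\right) + \frac{4 + \left(6 + 12 \cdot 3\right)}{-5 + \left(6 + 12 \cdot 3\right) + \left(6 + 12 \cdot 3\right)^{4}} = -270 + \frac{4 + \left(6 + 36\right)}{-5 + \left(6 + 36\right) + \left(6 + 36\right)^{4}} = -270 + \frac{4 + 42}{-5 + 42 + 42^{4}} = -270 + \frac{1}{-5 + 42 + 3111696} \cdot 46 = -270 + \frac{1}{3111733} \cdot 46 = -270 + \frac{46}{3111733} = - \frac{840167864}{3111733}$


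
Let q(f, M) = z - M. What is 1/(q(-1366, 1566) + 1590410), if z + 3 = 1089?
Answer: 1/1589930 ≈ 6.2896e-7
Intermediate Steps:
z = 1086 (z = -3 + 1089 = 1086)
q(f, M) = 1086 - M
1/(q(-1366, 1566) + 1590410) = 1/((1086 - 1*1566) + 1590410) = 1/((1086 - 1566) + 1590410) = 1/(-480 + 1590410) = 1/1589930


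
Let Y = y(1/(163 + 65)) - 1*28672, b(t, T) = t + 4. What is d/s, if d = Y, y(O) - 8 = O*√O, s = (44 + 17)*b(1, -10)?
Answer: -28664/305 + √57/7927560 ≈ -93.980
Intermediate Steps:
b(t, T) = 4 + t
s = 305 (s = (44 + 17)*(4 + 1) = 61*5 = 305)
y(O) = 8 + O^(3/2) (y(O) = 8 + O*√O = 8 + O^(3/2))
Y = -28664 + √57/25992 (Y = (8 + (1/(163 + 65))^(3/2)) - 1*28672 = (8 + (1/228)^(3/2)) - 28672 = (8 + √57/25992) - 28672 = -28664 + √57/25992 ≈ -28664.)
d = -28664 + √57/25992 ≈ -28664.
d/s = (-28664 + √57/25992)/305 = (-28664 + √57/25992)*(1/305) = -28664/305 + √57/7927560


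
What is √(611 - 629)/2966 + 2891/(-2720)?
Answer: -2891/2720 + 3*I*√2/2966 ≈ -1.0629 + 0.0014304*I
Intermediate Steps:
√(611 - 629)/2966 + 2891/(-2720) = √(-18)*(1/2966) + 2891*(-1/2720) = (3*I*√2)*(1/2966) - 2891/2720 = 3*I*√2/2966 - 2891/2720 = -2891/2720 + 3*I*√2/2966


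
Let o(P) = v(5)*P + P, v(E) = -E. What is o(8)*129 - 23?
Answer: -4151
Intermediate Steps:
o(P) = -4*P (o(P) = (-1*5)*P + P = -5*P + P = -4*P)
o(8)*129 - 23 = -4*8*129 - 23 = -32*129 - 23 = -4128 - 23 = -4151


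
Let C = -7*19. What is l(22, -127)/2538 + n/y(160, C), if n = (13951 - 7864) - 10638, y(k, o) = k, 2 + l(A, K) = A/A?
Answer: -5775299/203040 ≈ -28.444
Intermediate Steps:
l(A, K) = -1 (l(A, K) = -2 + A/A = -2 + 1 = -1)
C = -133
n = -4551 (n = 6087 - 10638 = -4551)
l(22, -127)/2538 + n/y(160, C) = -1/2538 - 4551/160 = -5775299/203040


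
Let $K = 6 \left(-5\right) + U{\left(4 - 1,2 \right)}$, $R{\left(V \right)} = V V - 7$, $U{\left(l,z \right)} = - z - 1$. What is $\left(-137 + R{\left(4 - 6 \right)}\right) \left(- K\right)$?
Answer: $-4620$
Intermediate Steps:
$U{\left(l,z \right)} = -1 - z$
$R{\left(V \right)} = -7 + V^{2}$ ($R{\left(V \right)} = V^{2} - 7 = -7 + V^{2}$)
$K = -33$ ($K = 6 \left(-5\right) - 3 = -30 - 3 = -33$)
$\left(-137 + R{\left(4 - 6 \right)}\right) \left(- K\right) = \left(-137 - \left(7 - \left(4 - 6\right)^{2}\right)\right) \left(\left(-1\right) \left(-33\right)\right) = \left(-137 - \left(7 - \left(-2\right)^{2}\right)\right) 33 = \left(-137 + \left(-7 + 4\right)\right) 33 = \left(-137 - 3\right) 33 = \left(-140\right) 33 = -4620$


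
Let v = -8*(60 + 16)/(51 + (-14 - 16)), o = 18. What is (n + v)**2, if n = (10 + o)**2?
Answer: 251412736/441 ≈ 5.7010e+5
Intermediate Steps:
v = -608/21 (v = -608/(51 - 30) = -608/21 ≈ -28.952)
n = 784 (n = (10 + 18)**2 = 28**2 = 784)
(n + v)**2 = (784 - 608/21)**2 = (15856/21)**2 = 251412736/441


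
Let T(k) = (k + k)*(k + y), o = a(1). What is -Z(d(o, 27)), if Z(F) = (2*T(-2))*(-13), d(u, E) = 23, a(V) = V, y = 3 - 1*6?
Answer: 520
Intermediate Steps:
y = -3 (y = 3 - 6 = -3)
o = 1
T(k) = 2*k*(-3 + k) (T(k) = (k + k)*(k - 3) = (2*k)*(-3 + k) = 2*k*(-3 + k))
Z(F) = -520 (Z(F) = (2*(2*(-2)*(-3 - 2)))*(-13) = (2*(2*(-2)*(-5)))*(-13) = (2*20)*(-13) = 40*(-13) = -520)
-Z(d(o, 27)) = -1*(-520) = 520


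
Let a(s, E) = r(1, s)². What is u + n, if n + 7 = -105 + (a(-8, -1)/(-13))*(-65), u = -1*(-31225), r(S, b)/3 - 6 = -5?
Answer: 31158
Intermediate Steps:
r(S, b) = 3 (r(S, b) = 18 + 3*(-5) = 18 - 15 = 3)
a(s, E) = 9 (a(s, E) = 3² = 9)
u = 31225
n = -67 (n = -7 + (-105 + (9/(-13))*(-65)) = -7 + (-105 + (9*(-1/13))*(-65)) = -7 + (-105 - 9/13*(-65)) = -7 + (-105 + 45) = -7 - 60 = -67)
u + n = 31225 - 67 = 31158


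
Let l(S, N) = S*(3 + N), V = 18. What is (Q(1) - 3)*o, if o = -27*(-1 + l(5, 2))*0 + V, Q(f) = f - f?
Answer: -54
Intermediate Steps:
Q(f) = 0
o = 18 (o = -27*(-1 + 5*(3 + 2))*0 + 18 = -27*(-1 + 5*5)*0 + 18 = -27*(-1 + 25)*0 + 18 = -648*0 + 18 = -27*0 + 18 = 0 + 18 = 18)
(Q(1) - 3)*o = (0 - 3)*18 = -3*18 = -54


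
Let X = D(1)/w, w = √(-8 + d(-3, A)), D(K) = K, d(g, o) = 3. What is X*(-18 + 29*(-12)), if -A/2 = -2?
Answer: 366*I*√5/5 ≈ 163.68*I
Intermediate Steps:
A = 4 (A = -2*(-2) = 4)
w = I*√5 (w = √(-8 + 3) = √(-5) = I*√5 ≈ 2.2361*I)
X = -I*√5/5 (X = 1/(I*√5) = 1*(-I*√5/5) = -I*√5/5 ≈ -0.44721*I)
X*(-18 + 29*(-12)) = (-I*√5/5)*(-18 + 29*(-12)) = (-I*√5/5)*(-18 - 348) = -I*√5/5*(-366) = 366*I*√5/5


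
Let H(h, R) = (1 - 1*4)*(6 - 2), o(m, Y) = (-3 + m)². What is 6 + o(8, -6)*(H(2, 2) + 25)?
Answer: 331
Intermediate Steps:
H(h, R) = -12 (H(h, R) = (1 - 4)*4 = -3*4 = -12)
6 + o(8, -6)*(H(2, 2) + 25) = 6 + (-3 + 8)²*(-12 + 25) = 6 + 5²*13 = 6 + 25*13 = 6 + 325 = 331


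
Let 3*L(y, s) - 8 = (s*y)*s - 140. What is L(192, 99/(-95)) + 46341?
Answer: 418457689/9025 ≈ 46367.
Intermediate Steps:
L(y, s) = -44 + y*s²/3 (L(y, s) = 8/3 + ((s*y)*s - 140)/3 = 8/3 + (y*s² - 140)/3 = 8/3 + (-140 + y*s²)/3 = 8/3 + (-140/3 + y*s²/3) = -44 + y*s²/3)
L(192, 99/(-95)) + 46341 = (-44 + (⅓)*192*(99/(-95))²) + 46341 = (-44 + (⅓)*192*(99*(-1/95))²) + 46341 = (-44 + (⅓)*192*(-99/95)²) + 46341 = (-44 + (⅓)*192*(9801/9025)) + 46341 = (-44 + 627264/9025) + 46341 = 230164/9025 + 46341 = 418457689/9025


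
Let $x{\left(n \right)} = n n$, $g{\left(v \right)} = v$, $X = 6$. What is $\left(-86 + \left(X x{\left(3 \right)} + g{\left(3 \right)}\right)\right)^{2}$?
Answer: $841$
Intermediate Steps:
$x{\left(n \right)} = n^{2}$
$\left(-86 + \left(X x{\left(3 \right)} + g{\left(3 \right)}\right)\right)^{2} = \left(-86 + \left(6 \cdot 3^{2} + 3\right)\right)^{2} = \left(-86 + \left(6 \cdot 9 + 3\right)\right)^{2} = \left(-86 + \left(54 + 3\right)\right)^{2} = \left(-86 + 57\right)^{2} = \left(-29\right)^{2} = 841$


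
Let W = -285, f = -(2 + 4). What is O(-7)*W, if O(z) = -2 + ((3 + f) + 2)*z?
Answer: -1425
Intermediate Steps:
f = -6 (f = -1*6 = -6)
O(z) = -2 - z (O(z) = -2 + ((3 - 6) + 2)*z = -2 + (-3 + 2)*z = -2 - z)
O(-7)*W = (-2 - 1*(-7))*(-285) = (-2 + 7)*(-285) = 5*(-285) = -1425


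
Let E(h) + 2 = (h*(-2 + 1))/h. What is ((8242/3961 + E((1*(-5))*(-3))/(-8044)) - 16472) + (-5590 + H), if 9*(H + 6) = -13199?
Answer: -6748185441545/286760556 ≈ -23532.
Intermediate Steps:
H = -13253/9 (H = -6 + (⅑)*(-13199) = -6 - 13199/9 = -13253/9 ≈ -1472.6)
E(h) = -3 (E(h) = -2 + (h*(-2 + 1))/h = -2 + (h*(-1))/h = -2 + (-h)/h = -2 - 1 = -3)
((8242/3961 + E((1*(-5))*(-3))/(-8044)) - 16472) + (-5590 + H) = ((8242/3961 - 3/(-8044)) - 16472) + (-5590 - 13253/9) = ((8242*(1/3961) - 3*(-1/8044)) - 16472) - 63563/9 = ((8242/3961 + 3/8044) - 16472) - 63563/9 = (66310531/31862284 - 16472) - 63563/9 = -524769231517/31862284 - 63563/9 = -6748185441545/286760556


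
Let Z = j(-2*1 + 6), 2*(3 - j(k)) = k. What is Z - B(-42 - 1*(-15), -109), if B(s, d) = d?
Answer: 110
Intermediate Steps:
j(k) = 3 - k/2
Z = 1 (Z = 3 - (-2*1 + 6)/2 = 3 - (-2 + 6)/2 = 3 - ½*4 = 3 - 2 = 1)
Z - B(-42 - 1*(-15), -109) = 1 - 1*(-109) = 1 + 109 = 110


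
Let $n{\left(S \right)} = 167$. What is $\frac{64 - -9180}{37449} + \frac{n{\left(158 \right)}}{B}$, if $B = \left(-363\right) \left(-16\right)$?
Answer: $\frac{19981045}{72501264} \approx 0.2756$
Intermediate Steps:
$B = 5808$
$\frac{64 - -9180}{37449} + \frac{n{\left(158 \right)}}{B} = \frac{64 - -9180}{37449} + \frac{167}{5808} = \left(64 + 9180\right) \frac{1}{37449} + 167 \cdot \frac{1}{5808} = 9244 \cdot \frac{1}{37449} + \frac{167}{5808} = \frac{9244}{37449} + \frac{167}{5808} = \frac{19981045}{72501264}$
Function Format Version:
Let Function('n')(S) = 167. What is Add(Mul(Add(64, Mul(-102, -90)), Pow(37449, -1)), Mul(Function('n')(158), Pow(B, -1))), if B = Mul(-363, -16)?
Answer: Rational(19981045, 72501264) ≈ 0.27560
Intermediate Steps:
B = 5808
Add(Mul(Add(64, Mul(-102, -90)), Pow(37449, -1)), Mul(Function('n')(158), Pow(B, -1))) = Add(Mul(Add(64, Mul(-102, -90)), Pow(37449, -1)), Mul(167, Pow(5808, -1))) = Add(Mul(Add(64, 9180), Rational(1, 37449)), Mul(167, Rational(1, 5808))) = Add(Mul(9244, Rational(1, 37449)), Rational(167, 5808)) = Add(Rational(9244, 37449), Rational(167, 5808)) = Rational(19981045, 72501264)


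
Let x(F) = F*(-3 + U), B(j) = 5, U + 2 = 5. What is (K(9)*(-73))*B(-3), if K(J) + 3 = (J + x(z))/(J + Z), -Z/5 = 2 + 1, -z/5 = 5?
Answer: 3285/2 ≈ 1642.5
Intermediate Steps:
U = 3 (U = -2 + 5 = 3)
z = -25 (z = -5*5 = -25)
x(F) = 0 (x(F) = F*(-3 + 3) = F*0 = 0)
Z = -15 (Z = -5*(2 + 1) = -5*3 = -15)
K(J) = -3 + J/(-15 + J) (K(J) = -3 + (J + 0)/(J - 15) = -3 + J/(-15 + J))
(K(9)*(-73))*B(-3) = (((45 - 2*9)/(-15 + 9))*(-73))*5 = (((45 - 18)/(-6))*(-73))*5 = (-1/6*27*(-73))*5 = -9/2*(-73)*5 = (657/2)*5 = 3285/2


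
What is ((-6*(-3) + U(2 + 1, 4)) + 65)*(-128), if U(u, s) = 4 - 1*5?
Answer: -10496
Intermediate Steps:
U(u, s) = -1 (U(u, s) = 4 - 5 = -1)
((-6*(-3) + U(2 + 1, 4)) + 65)*(-128) = ((-6*(-3) - 1) + 65)*(-128) = ((18 - 1) + 65)*(-128) = (17 + 65)*(-128) = 82*(-128) = -10496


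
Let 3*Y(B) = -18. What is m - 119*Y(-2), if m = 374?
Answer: 1088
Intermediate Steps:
Y(B) = -6 (Y(B) = (1/3)*(-18) = -6)
m - 119*Y(-2) = 374 - 119*(-6) = 374 + 714 = 1088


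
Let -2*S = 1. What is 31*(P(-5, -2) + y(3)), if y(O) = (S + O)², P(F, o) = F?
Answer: 155/4 ≈ 38.750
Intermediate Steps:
S = -½ (S = -½*1 = -½ ≈ -0.50000)
y(O) = (-½ + O)²
31*(P(-5, -2) + y(3)) = 31*(-5 + (-1 + 2*3)²/4) = 31*(-5 + (-1 + 6)²/4) = 31*(-5 + (¼)*5²) = 31*(-5 + (¼)*25) = 31*(-5 + 25/4) = 31*(5/4) = 155/4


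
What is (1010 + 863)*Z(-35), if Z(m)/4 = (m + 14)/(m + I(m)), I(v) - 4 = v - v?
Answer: 157332/31 ≈ 5075.2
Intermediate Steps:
I(v) = 4 (I(v) = 4 + (v - v) = 4 + 0 = 4)
Z(m) = 4*(14 + m)/(4 + m) (Z(m) = 4*((m + 14)/(m + 4)) = 4*((14 + m)/(4 + m)) = 4*(14 + m)/(4 + m))
(1010 + 863)*Z(-35) = (1010 + 863)*(4*(14 - 35)/(4 - 35)) = 1873*(4*(-21)/(-31)) = 1873*(4*(-1/31)*(-21)) = 1873*(84/31) = 157332/31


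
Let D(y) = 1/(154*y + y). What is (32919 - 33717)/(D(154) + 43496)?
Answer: -19048260/1038249521 ≈ -0.018347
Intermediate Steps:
D(y) = 1/(155*y)
(32919 - 33717)/(D(154) + 43496) = (32919 - 33717)/((1/155)/154 + 43496) = -798/((1/155)*(1/154) + 43496) = -798/(1/23870 + 43496) = -798/1038249521/23870 = -798*23870/1038249521 = -19048260/1038249521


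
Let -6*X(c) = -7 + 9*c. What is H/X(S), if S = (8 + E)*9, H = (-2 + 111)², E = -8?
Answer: 71286/7 ≈ 10184.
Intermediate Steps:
H = 11881 (H = 109² = 11881)
S = 0 (S = (8 - 8)*9 = 0*9 = 0)
X(c) = 7/6 - 3*c/2 (X(c) = -(-7 + 9*c)/6 = 7/6 - 3*c/2)
H/X(S) = 11881/(7/6 - 3/2*0) = 11881/(7/6 + 0) = 11881/(7/6) = 11881*(6/7) = 71286/7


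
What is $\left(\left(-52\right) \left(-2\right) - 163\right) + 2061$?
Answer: $2002$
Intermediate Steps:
$\left(\left(-52\right) \left(-2\right) - 163\right) + 2061 = \left(104 - 163\right) + 2061 = -59 + 2061 = 2002$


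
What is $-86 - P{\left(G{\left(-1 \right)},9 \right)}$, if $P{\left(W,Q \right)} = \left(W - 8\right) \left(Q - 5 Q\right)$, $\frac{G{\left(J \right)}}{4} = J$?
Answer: $-518$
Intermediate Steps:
$G{\left(J \right)} = 4 J$
$P{\left(W,Q \right)} = - 4 Q \left(-8 + W\right)$ ($P{\left(W,Q \right)} = \left(-8 + W\right) \left(- 4 Q\right) = - 4 Q \left(-8 + W\right)$)
$-86 - P{\left(G{\left(-1 \right)},9 \right)} = -86 - 4 \cdot 9 \left(8 - 4 \left(-1\right)\right) = -86 - 4 \cdot 9 \left(8 - -4\right) = -86 - 4 \cdot 9 \left(8 + 4\right) = -86 - 4 \cdot 9 \cdot 12 = -86 - 432 = -518$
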